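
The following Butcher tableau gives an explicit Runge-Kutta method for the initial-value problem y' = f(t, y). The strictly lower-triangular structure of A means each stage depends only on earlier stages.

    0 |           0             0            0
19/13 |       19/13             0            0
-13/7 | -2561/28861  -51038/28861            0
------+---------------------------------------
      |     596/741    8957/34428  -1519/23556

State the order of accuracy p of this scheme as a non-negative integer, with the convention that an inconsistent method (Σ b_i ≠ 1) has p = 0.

b = (596/741, 8957/34428, -1519/23556)
c = (0, 19/13, -13/7)
Ac = (0, 0, -3926/1519)
Σ b_i: 596/741·1 + 8957/34428·1 + (-1519/23556)·1 = 1 ✓
b·c: 8957/34428·19/13 + (-1519/23556)·(-13/7) = 1/2 ✓
b·c²: 8957/34428·361/169 + (-1519/23556)·169/49 = 1/3 ✓
b·Ac: (-1519/23556)·(-3926/1519) = 1/6 ✓; 3 stages ⇒ order 3.

3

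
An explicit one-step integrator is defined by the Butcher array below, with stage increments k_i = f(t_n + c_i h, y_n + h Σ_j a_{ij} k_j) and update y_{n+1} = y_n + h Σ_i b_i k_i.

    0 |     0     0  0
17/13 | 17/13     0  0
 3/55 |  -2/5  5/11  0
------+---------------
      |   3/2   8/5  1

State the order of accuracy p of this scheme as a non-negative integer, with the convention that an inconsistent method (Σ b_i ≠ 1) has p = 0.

b = (3/2, 8/5, 1)
c = (0, 17/13, 3/55)
Ac = (0, 0, 85/143)
Σ b_i: 3/2·1 + 8/5·1 + 1·1 = 41/10 ≠ 1 ⇒ order 0.

0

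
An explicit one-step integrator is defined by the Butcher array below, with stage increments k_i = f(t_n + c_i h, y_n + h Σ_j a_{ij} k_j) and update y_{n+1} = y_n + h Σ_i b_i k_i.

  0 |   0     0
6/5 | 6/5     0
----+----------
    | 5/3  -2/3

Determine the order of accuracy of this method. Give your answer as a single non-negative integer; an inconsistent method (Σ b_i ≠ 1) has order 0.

b = (5/3, -2/3)
c = (0, 6/5)
Σ b_i: 5/3·1 + (-2/3)·1 = 1 ✓
b·c: (-2/3)·6/5 = -4/5 ≠ 1/2 ⇒ order 1.

1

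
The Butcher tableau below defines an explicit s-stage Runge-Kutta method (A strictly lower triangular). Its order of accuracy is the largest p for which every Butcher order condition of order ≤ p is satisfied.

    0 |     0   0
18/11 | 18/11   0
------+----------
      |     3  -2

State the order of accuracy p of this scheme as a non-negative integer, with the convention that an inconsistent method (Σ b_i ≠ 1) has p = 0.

b = (3, -2)
c = (0, 18/11)
Σ b_i: 3·1 + (-2)·1 = 1 ✓
b·c: (-2)·18/11 = -36/11 ≠ 1/2 ⇒ order 1.

1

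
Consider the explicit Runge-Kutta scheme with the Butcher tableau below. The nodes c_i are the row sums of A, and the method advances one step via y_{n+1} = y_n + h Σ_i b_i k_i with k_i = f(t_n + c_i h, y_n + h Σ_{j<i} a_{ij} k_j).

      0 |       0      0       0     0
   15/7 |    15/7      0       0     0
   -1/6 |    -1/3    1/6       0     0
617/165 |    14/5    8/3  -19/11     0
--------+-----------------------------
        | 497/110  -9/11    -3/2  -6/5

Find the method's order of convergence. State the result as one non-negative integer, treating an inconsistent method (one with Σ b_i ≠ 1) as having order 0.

1

b = (497/110, -9/11, -3/2, -6/5)
c = (0, 15/7, -1/6, 617/165)
Ac = (0, 0, 5/14, 2773/462)
Σ b_i: 497/110·1 + (-9/11)·1 + (-3/2)·1 + (-6/5)·1 = 1 ✓
b·c: (-9/11)·15/7 + (-3/2)·(-1/6) + (-6/5)·617/165 = -46127/7700 ≠ 1/2 ⇒ order 1.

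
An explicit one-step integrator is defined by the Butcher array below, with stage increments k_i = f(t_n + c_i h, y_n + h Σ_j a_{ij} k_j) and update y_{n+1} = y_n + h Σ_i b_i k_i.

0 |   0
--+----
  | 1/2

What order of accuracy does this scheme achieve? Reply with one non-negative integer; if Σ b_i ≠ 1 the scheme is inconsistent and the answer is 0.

0

b = (1/2)
c = (0)
Σ b_i: 1/2·1 = 1/2 ≠ 1 ⇒ order 0.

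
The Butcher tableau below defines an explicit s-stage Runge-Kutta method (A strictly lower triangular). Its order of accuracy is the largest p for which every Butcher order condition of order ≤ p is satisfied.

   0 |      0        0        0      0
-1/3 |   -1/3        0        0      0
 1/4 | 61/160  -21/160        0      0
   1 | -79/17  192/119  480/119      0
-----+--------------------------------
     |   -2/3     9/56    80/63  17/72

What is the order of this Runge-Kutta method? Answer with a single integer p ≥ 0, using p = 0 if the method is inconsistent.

b = (-2/3, 9/56, 80/63, 17/72)
c = (0, -1/3, 1/4, 1)
Ac = (0, 0, 7/160, 8/17)
Σ b_i: (-2/3)·1 + 9/56·1 + 80/63·1 + 17/72·1 = 1 ✓
b·c: 9/56·(-1/3) + 80/63·1/4 + 17/72·1 = 1/2 ✓
b·c²: 9/56·1/9 + 80/63·1/16 + 17/72·1 = 1/3 ✓
b·Ac: 80/63·7/160 + 17/72·8/17 = 1/6 ✓
b·c³: 9/56·(-1/27) + 80/63·1/64 + 17/72·1 = 1/4 ✓
b·(c∘Ac): 80/63·7/640 + 17/72·8/17 = 1/8 ✓
b·Ac²: 80/63·(-7/480) + 17/72·22/51 = 1/12 ✓
b·A²c: 17/72·3/17 = 1/24 ✓; 4 stages ⇒ order 4.

4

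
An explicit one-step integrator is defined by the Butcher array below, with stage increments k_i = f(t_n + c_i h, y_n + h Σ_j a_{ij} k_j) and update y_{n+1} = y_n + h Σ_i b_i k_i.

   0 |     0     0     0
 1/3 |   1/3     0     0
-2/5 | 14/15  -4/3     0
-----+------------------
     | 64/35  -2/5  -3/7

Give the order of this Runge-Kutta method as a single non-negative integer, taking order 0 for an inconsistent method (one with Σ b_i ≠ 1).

1

b = (64/35, -2/5, -3/7)
c = (0, 1/3, -2/5)
Ac = (0, 0, -4/9)
Σ b_i: 64/35·1 + (-2/5)·1 + (-3/7)·1 = 1 ✓
b·c: (-2/5)·1/3 + (-3/7)·(-2/5) = 4/105 ≠ 1/2 ⇒ order 1.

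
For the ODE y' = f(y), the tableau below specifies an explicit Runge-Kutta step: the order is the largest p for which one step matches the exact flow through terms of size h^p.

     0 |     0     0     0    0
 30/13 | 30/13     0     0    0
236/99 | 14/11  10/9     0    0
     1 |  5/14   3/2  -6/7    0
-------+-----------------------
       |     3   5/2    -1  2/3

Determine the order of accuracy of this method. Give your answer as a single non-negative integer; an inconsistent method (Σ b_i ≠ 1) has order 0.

b = (3, 5/2, -1, 2/3)
c = (0, 30/13, 236/99, 1)
Ac = (0, 0, 100/39, 4259/3003)
Σ b_i: 3·1 + 5/2·1 + (-1)·1 + 2/3·1 = 31/6 ≠ 1 ⇒ order 0.

0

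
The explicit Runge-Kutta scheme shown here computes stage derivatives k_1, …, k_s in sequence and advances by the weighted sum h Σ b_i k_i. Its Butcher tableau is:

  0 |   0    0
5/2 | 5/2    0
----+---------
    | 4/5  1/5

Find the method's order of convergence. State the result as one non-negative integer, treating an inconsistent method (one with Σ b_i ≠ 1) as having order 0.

2

b = (4/5, 1/5)
c = (0, 5/2)
Σ b_i: 4/5·1 + 1/5·1 = 1 ✓
b·c: 1/5·5/2 = 1/2 ✓; 2 stages ⇒ order 2.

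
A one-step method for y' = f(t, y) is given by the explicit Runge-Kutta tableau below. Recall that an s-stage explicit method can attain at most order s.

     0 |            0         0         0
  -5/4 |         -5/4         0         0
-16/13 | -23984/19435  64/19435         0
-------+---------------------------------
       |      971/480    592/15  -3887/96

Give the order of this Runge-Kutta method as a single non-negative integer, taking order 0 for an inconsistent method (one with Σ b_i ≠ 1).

3

b = (971/480, 592/15, -3887/96)
c = (0, -5/4, -16/13)
Ac = (0, 0, -16/3887)
Σ b_i: 971/480·1 + 592/15·1 + (-3887/96)·1 = 1 ✓
b·c: 592/15·(-5/4) + (-3887/96)·(-16/13) = 1/2 ✓
b·c²: 592/15·25/16 + (-3887/96)·256/169 = 1/3 ✓
b·Ac: (-3887/96)·(-16/3887) = 1/6 ✓; 3 stages ⇒ order 3.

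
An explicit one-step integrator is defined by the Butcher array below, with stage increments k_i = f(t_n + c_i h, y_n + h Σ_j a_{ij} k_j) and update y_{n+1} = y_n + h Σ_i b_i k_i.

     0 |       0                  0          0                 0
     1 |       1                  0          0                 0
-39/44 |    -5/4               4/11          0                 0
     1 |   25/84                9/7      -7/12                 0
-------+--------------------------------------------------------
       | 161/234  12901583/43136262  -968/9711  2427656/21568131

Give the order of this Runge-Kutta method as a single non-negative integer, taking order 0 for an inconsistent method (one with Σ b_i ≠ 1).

b = (161/234, 12901583/43136262, -968/9711, 2427656/21568131)
c = (0, 1, -39/44, 1)
Ac = (0, 0, 4/11, 2221/1232)
Σ b_i: 161/234·1 + 12901583/43136262·1 + (-968/9711)·1 + 2427656/21568131·1 = 1 ✓
b·c: 12901583/43136262·1 + (-968/9711)·(-39/44) + 2427656/21568131·1 = 1/2 ✓
b·c²: 12901583/43136262·1 + (-968/9711)·1521/1936 + 2427656/21568131·1 = 1/3 ✓
b·Ac: (-968/9711)·4/11 + 2427656/21568131·2221/1232 = 1/6 ✓
b·c³: 12901583/43136262·1 + (-968/9711)·(-59319/85184) + 2427656/21568131·1 = 127/264 ≠ 1/4 ⇒ order 3.
b·(c∘Ac): (-968/9711)·(-39/121) + 2427656/21568131·2221/1232 = 55/234 ≠ 1/8
b·Ac²: (-968/9711)·4/11 + 2427656/21568131·44853/54208 = 100063/1759032 ≠ 1/12
b·A²c: 2427656/21568131·(-7/33) = -1544872/64704393 ≠ 1/24

3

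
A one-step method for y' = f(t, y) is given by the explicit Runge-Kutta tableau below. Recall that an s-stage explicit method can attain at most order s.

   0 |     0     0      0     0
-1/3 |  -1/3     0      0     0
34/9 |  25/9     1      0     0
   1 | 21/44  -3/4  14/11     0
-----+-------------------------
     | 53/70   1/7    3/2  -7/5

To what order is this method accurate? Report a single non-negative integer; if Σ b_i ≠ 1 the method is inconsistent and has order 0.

b = (53/70, 1/7, 3/2, -7/5)
c = (0, -1/3, 34/9, 1)
Ac = (0, 0, -1/3, 2003/396)
Σ b_i: 53/70·1 + 1/7·1 + 3/2·1 + (-7/5)·1 = 1 ✓
b·c: 1/7·(-1/3) + 3/2·34/9 + (-7/5)·1 = 443/105 ≠ 1/2 ⇒ order 1.

1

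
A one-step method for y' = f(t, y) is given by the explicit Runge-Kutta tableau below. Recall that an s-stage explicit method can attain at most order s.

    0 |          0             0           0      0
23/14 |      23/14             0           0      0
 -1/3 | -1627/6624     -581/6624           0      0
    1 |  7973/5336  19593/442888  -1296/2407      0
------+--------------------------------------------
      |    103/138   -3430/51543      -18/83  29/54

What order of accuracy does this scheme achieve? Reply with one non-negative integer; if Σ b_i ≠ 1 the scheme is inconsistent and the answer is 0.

4

b = (103/138, -3430/51543, -18/83, 29/54)
c = (0, 23/14, -1/3, 1)
Ac = (0, 0, -83/576, 117/464)
Σ b_i: 103/138·1 + (-3430/51543)·1 + (-18/83)·1 + 29/54·1 = 1 ✓
b·c: (-3430/51543)·23/14 + (-18/83)·(-1/3) + 29/54·1 = 1/2 ✓
b·c²: (-3430/51543)·529/196 + (-18/83)·1/9 + 29/54·1 = 1/3 ✓
b·Ac: (-18/83)·(-83/576) + 29/54·117/464 = 1/6 ✓
b·c³: (-3430/51543)·12167/2744 + (-18/83)·(-1/27) + 29/54·1 = 1/4 ✓
b·(c∘Ac): (-18/83)·83/1728 + 29/54·117/464 = 1/8 ✓
b·Ac²: (-18/83)·(-1909/8064) + 29/54·387/6496 = 1/12 ✓
b·A²c: 29/54·9/116 = 1/24 ✓; 4 stages ⇒ order 4.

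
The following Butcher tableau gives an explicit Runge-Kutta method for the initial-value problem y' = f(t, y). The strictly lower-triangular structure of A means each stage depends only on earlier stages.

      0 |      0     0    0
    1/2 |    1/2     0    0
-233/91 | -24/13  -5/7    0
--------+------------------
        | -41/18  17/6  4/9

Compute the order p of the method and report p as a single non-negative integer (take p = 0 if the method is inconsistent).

b = (-41/18, 17/6, 4/9)
c = (0, 1/2, -233/91)
Ac = (0, 0, -5/14)
Σ b_i: (-41/18)·1 + 17/6·1 + 4/9·1 = 1 ✓
b·c: 17/6·1/2 + 4/9·(-233/91) = 913/3276 ≠ 1/2 ⇒ order 1.

1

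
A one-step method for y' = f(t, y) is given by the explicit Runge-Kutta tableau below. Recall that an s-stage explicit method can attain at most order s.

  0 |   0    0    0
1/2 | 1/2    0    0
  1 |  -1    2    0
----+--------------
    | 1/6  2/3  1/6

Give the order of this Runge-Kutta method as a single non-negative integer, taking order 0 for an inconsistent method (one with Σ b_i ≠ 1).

3

b = (1/6, 2/3, 1/6)
c = (0, 1/2, 1)
Ac = (0, 0, 1)
Σ b_i: 1/6·1 + 2/3·1 + 1/6·1 = 1 ✓
b·c: 2/3·1/2 + 1/6·1 = 1/2 ✓
b·c²: 2/3·1/4 + 1/6·1 = 1/3 ✓
b·Ac: 1/6·1 = 1/6 ✓; 3 stages ⇒ order 3.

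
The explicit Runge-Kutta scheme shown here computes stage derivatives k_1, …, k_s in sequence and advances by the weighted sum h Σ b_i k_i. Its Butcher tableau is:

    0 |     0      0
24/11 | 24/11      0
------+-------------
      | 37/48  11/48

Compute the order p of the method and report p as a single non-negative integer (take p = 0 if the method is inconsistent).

b = (37/48, 11/48)
c = (0, 24/11)
Σ b_i: 37/48·1 + 11/48·1 = 1 ✓
b·c: 11/48·24/11 = 1/2 ✓; 2 stages ⇒ order 2.

2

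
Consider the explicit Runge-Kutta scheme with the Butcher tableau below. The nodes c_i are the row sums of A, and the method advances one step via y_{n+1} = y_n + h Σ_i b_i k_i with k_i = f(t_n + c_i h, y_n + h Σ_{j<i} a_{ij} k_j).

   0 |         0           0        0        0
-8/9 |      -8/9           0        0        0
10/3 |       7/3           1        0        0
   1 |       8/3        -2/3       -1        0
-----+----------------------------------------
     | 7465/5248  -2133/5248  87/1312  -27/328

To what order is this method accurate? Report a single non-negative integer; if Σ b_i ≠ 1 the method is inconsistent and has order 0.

3

b = (7465/5248, -2133/5248, 87/1312, -27/328)
c = (0, -8/9, 10/3, 1)
Ac = (0, 0, -8/9, -74/27)
Σ b_i: 7465/5248·1 + (-2133/5248)·1 + 87/1312·1 + (-27/328)·1 = 1 ✓
b·c: (-2133/5248)·(-8/9) + 87/1312·10/3 + (-27/328)·1 = 1/2 ✓
b·c²: (-2133/5248)·64/81 + 87/1312·100/9 + (-27/328)·1 = 1/3 ✓
b·Ac: 87/1312·(-8/9) + (-27/328)·(-74/27) = 1/6 ✓
b·c³: (-2133/5248)·(-512/729) + 87/1312·1000/27 + (-27/328)·1 = 23549/8856 ≠ 1/4 ⇒ order 3.
b·(c∘Ac): 87/1312·(-80/27) + (-27/328)·(-74/27) = 43/1476 ≠ 1/8
b·Ac²: 87/1312·64/81 + (-27/328)·(-2828/243) = 2237/2214 ≠ 1/12
b·A²c: (-27/328)·8/9 = -3/41 ≠ 1/24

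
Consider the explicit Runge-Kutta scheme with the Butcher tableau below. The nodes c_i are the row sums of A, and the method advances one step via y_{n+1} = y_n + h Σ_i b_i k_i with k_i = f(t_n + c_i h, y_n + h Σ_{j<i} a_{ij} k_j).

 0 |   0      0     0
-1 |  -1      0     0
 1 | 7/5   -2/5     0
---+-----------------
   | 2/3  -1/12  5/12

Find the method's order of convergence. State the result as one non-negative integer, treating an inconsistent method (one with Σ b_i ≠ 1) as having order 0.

b = (2/3, -1/12, 5/12)
c = (0, -1, 1)
Ac = (0, 0, 2/5)
Σ b_i: 2/3·1 + (-1/12)·1 + 5/12·1 = 1 ✓
b·c: (-1/12)·(-1) + 5/12·1 = 1/2 ✓
b·c²: (-1/12)·1 + 5/12·1 = 1/3 ✓
b·Ac: 5/12·2/5 = 1/6 ✓; 3 stages ⇒ order 3.

3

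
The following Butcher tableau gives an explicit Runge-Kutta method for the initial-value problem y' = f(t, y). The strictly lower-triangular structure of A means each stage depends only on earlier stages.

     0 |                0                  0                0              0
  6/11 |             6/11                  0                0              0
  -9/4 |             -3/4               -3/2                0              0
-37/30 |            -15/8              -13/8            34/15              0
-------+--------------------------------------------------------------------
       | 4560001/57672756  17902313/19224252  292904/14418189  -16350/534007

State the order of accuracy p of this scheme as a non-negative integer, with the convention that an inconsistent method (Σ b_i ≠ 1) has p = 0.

3

b = (4560001/57672756, 17902313/19224252, 292904/14418189, -16350/534007)
c = (0, 6/11, -9/4, -37/30)
Ac = (0, 0, -9/11, -1317/220)
Σ b_i: 4560001/57672756·1 + 17902313/19224252·1 + 292904/14418189·1 + (-16350/534007)·1 = 1 ✓
b·c: 17902313/19224252·6/11 + 292904/14418189·(-9/4) + (-16350/534007)·(-37/30) = 1/2 ✓
b·c²: 17902313/19224252·36/121 + 292904/14418189·81/16 + (-16350/534007)·1369/900 = 1/3 ✓
b·Ac: 292904/14418189·(-9/11) + (-16350/534007)·(-1317/220) = 1/6 ✓
b·c³: 17902313/19224252·216/1331 + 292904/14418189·(-729/64) + (-16350/534007)·(-50653/27000) = -48288371/2114667720 ≠ 1/4 ⇒ order 3.
b·(c∘Ac): 292904/14418189·81/44 + (-16350/534007)·16243/2200 = -4432749/23496308 ≠ 1/8
b·Ac²: 292904/14418189·(-54/121) + (-16350/534007)·53199/4840 = -8120327/23496308 ≠ 1/12
b·A²c: (-16350/534007)·(-102/55) = 333540/5874077 ≠ 1/24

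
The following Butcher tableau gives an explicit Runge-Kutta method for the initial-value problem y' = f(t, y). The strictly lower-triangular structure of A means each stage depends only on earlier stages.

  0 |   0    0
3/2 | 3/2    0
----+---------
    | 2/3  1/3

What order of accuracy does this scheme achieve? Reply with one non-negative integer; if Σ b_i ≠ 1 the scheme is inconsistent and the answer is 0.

2

b = (2/3, 1/3)
c = (0, 3/2)
Σ b_i: 2/3·1 + 1/3·1 = 1 ✓
b·c: 1/3·3/2 = 1/2 ✓; 2 stages ⇒ order 2.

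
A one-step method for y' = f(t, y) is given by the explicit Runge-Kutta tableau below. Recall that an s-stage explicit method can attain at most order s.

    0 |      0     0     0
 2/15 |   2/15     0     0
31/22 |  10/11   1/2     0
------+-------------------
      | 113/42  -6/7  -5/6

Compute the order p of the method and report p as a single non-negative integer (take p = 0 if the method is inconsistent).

b = (113/42, -6/7, -5/6)
c = (0, 2/15, 31/22)
Ac = (0, 0, 1/15)
Σ b_i: 113/42·1 + (-6/7)·1 + (-5/6)·1 = 1 ✓
b·c: (-6/7)·2/15 + (-5/6)·31/22 = -5953/4620 ≠ 1/2 ⇒ order 1.

1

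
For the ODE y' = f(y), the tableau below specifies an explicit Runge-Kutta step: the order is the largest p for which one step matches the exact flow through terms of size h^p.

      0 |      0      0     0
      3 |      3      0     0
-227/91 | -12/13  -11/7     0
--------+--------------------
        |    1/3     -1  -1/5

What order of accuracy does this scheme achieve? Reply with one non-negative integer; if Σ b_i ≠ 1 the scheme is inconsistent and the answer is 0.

b = (1/3, -1, -1/5)
c = (0, 3, -227/91)
Ac = (0, 0, -33/7)
Σ b_i: 1/3·1 + (-1)·1 + (-1/5)·1 = -13/15 ≠ 1 ⇒ order 0.

0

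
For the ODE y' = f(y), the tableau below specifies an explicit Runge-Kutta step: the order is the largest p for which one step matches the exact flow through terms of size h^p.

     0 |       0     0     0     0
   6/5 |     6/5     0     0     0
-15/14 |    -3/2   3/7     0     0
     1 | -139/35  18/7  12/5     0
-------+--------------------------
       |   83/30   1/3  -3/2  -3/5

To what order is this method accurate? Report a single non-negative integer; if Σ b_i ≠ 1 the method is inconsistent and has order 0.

b = (83/30, 1/3, -3/2, -3/5)
c = (0, 6/5, -15/14, 1)
Ac = (0, 0, 18/35, 18/35)
Σ b_i: 83/30·1 + 1/3·1 + (-3/2)·1 + (-3/5)·1 = 1 ✓
b·c: 1/3·6/5 + (-3/2)·(-15/14) + (-3/5)·1 = 197/140 ≠ 1/2 ⇒ order 1.

1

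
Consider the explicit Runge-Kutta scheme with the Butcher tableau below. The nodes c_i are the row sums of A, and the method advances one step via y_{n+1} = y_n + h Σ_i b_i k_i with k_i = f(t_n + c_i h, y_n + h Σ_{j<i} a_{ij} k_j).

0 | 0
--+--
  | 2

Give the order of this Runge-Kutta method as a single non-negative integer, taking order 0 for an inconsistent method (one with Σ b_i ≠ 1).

b = (2)
c = (0)
Σ b_i: 2·1 = 2 ≠ 1 ⇒ order 0.

0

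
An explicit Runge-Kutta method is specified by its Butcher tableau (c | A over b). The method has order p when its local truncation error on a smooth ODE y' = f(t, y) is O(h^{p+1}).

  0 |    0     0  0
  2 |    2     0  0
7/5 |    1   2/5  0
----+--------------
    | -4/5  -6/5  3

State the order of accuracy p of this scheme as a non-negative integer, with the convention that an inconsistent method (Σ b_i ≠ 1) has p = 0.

b = (-4/5, -6/5, 3)
c = (0, 2, 7/5)
Ac = (0, 0, 4/5)
Σ b_i: (-4/5)·1 + (-6/5)·1 + 3·1 = 1 ✓
b·c: (-6/5)·2 + 3·7/5 = 9/5 ≠ 1/2 ⇒ order 1.

1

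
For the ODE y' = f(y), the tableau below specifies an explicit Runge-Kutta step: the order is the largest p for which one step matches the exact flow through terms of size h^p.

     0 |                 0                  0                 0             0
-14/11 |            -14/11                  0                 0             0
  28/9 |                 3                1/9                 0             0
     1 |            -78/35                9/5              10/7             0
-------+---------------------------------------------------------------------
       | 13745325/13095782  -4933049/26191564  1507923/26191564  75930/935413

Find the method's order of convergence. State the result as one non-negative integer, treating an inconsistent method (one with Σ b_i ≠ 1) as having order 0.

b = (13745325/13095782, -4933049/26191564, 1507923/26191564, 75930/935413)
c = (0, -14/11, 28/9, 1)
Ac = (0, 0, -14/99, 1066/495)
Σ b_i: 13745325/13095782·1 + (-4933049/26191564)·1 + 1507923/26191564·1 + 75930/935413·1 = 1 ✓
b·c: (-4933049/26191564)·(-14/11) + 1507923/26191564·28/9 + 75930/935413·1 = 1/2 ✓
b·c²: (-4933049/26191564)·196/121 + 1507923/26191564·784/81 + 75930/935413·1 = 1/3 ✓
b·Ac: 1507923/26191564·(-14/99) + 75930/935413·1066/495 = 1/6 ✓
b·c³: (-4933049/26191564)·(-2744/1331) + 1507923/26191564·21952/729 + 75930/935413·1 = 612067760/277817661 ≠ 1/4 ⇒ order 3.
b·(c∘Ac): 1507923/26191564·(-392/891) + 75930/935413·1066/495 = 4614206/30868629 ≠ 1/8
b·Ac²: 1507923/26191564·196/1089 + 75930/935413·820484/49005 = 380450581/277817661 ≠ 1/12
b·A²c: 75930/935413·(-20/99) = -506200/30868629 ≠ 1/24

3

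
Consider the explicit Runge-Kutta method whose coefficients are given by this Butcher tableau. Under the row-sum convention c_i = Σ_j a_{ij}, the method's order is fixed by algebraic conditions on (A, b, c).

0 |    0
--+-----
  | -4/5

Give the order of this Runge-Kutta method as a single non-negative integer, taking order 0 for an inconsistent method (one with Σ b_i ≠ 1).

b = (-4/5)
c = (0)
Σ b_i: (-4/5)·1 = -4/5 ≠ 1 ⇒ order 0.

0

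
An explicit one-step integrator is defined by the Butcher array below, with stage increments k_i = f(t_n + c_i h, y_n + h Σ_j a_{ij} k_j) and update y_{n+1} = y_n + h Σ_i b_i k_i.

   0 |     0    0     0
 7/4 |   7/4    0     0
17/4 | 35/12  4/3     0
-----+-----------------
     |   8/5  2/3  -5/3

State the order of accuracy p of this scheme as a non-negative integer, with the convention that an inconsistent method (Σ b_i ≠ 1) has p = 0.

b = (8/5, 2/3, -5/3)
c = (0, 7/4, 17/4)
Ac = (0, 0, 7/3)
Σ b_i: 8/5·1 + 2/3·1 + (-5/3)·1 = 3/5 ≠ 1 ⇒ order 0.

0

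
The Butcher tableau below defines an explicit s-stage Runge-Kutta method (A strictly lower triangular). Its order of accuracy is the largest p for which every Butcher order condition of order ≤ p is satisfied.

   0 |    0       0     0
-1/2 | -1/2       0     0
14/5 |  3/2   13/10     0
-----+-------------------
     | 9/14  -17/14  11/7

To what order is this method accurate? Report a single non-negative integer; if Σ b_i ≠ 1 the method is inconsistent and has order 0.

1

b = (9/14, -17/14, 11/7)
c = (0, -1/2, 14/5)
Ac = (0, 0, -13/20)
Σ b_i: 9/14·1 + (-17/14)·1 + 11/7·1 = 1 ✓
b·c: (-17/14)·(-1/2) + 11/7·14/5 = 701/140 ≠ 1/2 ⇒ order 1.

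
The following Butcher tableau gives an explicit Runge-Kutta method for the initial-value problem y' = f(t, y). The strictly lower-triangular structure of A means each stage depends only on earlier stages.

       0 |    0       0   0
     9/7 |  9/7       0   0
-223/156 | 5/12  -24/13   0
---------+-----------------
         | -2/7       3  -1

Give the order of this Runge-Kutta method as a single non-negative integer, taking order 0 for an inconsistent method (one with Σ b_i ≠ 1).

b = (-2/7, 3, -1)
c = (0, 9/7, -223/156)
Ac = (0, 0, -216/91)
Σ b_i: (-2/7)·1 + 3·1 + (-1)·1 = 12/7 ≠ 1 ⇒ order 0.

0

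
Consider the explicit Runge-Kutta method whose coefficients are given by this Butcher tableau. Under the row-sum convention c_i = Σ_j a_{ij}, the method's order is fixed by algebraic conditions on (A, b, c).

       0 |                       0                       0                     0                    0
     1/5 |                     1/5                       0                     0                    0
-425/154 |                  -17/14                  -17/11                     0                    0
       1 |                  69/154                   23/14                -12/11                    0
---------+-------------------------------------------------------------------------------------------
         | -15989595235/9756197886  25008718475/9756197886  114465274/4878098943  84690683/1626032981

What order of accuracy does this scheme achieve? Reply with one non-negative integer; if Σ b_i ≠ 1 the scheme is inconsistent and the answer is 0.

3

b = (-15989595235/9756197886, 25008718475/9756197886, 114465274/4878098943, 84690683/1626032981)
c = (0, 1/5, -425/154, 1)
Ac = (0, 0, -17/55, 28283/8470)
Σ b_i: (-15989595235/9756197886)·1 + 25008718475/9756197886·1 + 114465274/4878098943·1 + 84690683/1626032981·1 = 1 ✓
b·c: 25008718475/9756197886·1/5 + 114465274/4878098943·(-425/154) + 84690683/1626032981·1 = 1/2 ✓
b·c²: 25008718475/9756197886·1/25 + 114465274/4878098943·180625/23716 + 84690683/1626032981·1 = 1/3 ✓
b·Ac: 114465274/4878098943·(-17/55) + 84690683/1626032981·28283/8470 = 1/6 ✓
b·c³: 25008718475/9756197886·1/125 + 114465274/4878098943·(-76765625/3652264) + 84690683/1626032981·1 = -150465153779/357727255820 ≠ 1/4 ⇒ order 3.
b·(c∘Ac): 114465274/4878098943·1445/1694 + 84690683/1626032981·28283/8470 = 9460367611/48780989430 ≠ 1/8
b·Ac²: 114465274/4878098943·(-17/275) + 84690683/1626032981·(-26879459/3260950) = -1618038682613/3756136186110 ≠ 1/12
b·A²c: 84690683/1626032981·204/605 = 142784292/8130164905 ≠ 1/24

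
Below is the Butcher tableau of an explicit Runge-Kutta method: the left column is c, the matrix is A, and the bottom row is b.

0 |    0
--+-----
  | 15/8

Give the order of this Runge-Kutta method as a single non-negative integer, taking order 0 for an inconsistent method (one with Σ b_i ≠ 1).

0

b = (15/8)
c = (0)
Σ b_i: 15/8·1 = 15/8 ≠ 1 ⇒ order 0.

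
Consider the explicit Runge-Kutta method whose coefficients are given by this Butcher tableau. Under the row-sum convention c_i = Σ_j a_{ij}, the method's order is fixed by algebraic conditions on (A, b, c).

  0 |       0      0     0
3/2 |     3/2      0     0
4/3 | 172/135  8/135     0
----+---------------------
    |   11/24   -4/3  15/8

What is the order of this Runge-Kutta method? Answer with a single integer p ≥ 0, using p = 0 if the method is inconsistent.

3

b = (11/24, -4/3, 15/8)
c = (0, 3/2, 4/3)
Ac = (0, 0, 4/45)
Σ b_i: 11/24·1 + (-4/3)·1 + 15/8·1 = 1 ✓
b·c: (-4/3)·3/2 + 15/8·4/3 = 1/2 ✓
b·c²: (-4/3)·9/4 + 15/8·16/9 = 1/3 ✓
b·Ac: 15/8·4/45 = 1/6 ✓; 3 stages ⇒ order 3.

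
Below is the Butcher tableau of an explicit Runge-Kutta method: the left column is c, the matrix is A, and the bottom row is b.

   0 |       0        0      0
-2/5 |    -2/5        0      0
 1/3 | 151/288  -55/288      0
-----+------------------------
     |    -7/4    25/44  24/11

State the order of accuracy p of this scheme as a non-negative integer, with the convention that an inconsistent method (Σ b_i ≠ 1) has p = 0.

b = (-7/4, 25/44, 24/11)
c = (0, -2/5, 1/3)
Ac = (0, 0, 11/144)
Σ b_i: (-7/4)·1 + 25/44·1 + 24/11·1 = 1 ✓
b·c: 25/44·(-2/5) + 24/11·1/3 = 1/2 ✓
b·c²: 25/44·4/25 + 24/11·1/9 = 1/3 ✓
b·Ac: 24/11·11/144 = 1/6 ✓; 3 stages ⇒ order 3.

3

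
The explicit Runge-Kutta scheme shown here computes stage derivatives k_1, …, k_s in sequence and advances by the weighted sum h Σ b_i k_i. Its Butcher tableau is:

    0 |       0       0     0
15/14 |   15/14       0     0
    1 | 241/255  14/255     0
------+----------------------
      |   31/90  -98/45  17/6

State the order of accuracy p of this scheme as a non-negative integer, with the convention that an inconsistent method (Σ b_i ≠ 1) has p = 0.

b = (31/90, -98/45, 17/6)
c = (0, 15/14, 1)
Ac = (0, 0, 1/17)
Σ b_i: 31/90·1 + (-98/45)·1 + 17/6·1 = 1 ✓
b·c: (-98/45)·15/14 + 17/6·1 = 1/2 ✓
b·c²: (-98/45)·225/196 + 17/6·1 = 1/3 ✓
b·Ac: 17/6·1/17 = 1/6 ✓; 3 stages ⇒ order 3.

3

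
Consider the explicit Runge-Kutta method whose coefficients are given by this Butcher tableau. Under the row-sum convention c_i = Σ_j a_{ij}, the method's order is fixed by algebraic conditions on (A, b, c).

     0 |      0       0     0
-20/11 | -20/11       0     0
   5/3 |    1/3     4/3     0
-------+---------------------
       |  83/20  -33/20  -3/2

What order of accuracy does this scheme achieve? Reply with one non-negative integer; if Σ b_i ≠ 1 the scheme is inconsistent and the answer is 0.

b = (83/20, -33/20, -3/2)
c = (0, -20/11, 5/3)
Ac = (0, 0, -80/33)
Σ b_i: 83/20·1 + (-33/20)·1 + (-3/2)·1 = 1 ✓
b·c: (-33/20)·(-20/11) + (-3/2)·5/3 = 1/2 ✓
b·c²: (-33/20)·400/121 + (-3/2)·25/9 = -635/66 ≠ 1/3 ⇒ order 2.
b·Ac: (-3/2)·(-80/33) = 40/11 ≠ 1/6

2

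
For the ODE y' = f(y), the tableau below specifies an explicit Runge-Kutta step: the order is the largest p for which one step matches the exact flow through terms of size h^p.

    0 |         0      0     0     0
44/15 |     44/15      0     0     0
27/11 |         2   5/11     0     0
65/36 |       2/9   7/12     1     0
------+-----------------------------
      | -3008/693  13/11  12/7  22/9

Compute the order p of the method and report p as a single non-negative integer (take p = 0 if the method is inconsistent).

1

b = (-3008/693, 13/11, 12/7, 22/9)
c = (0, 44/15, 27/11, 65/36)
Ac = (0, 0, 4/3, 2062/495)
Σ b_i: (-3008/693)·1 + 13/11·1 + 12/7·1 + 22/9·1 = 1 ✓
b·c: 13/11·44/15 + 12/7·27/11 + 22/9·65/36 = 753931/62370 ≠ 1/2 ⇒ order 1.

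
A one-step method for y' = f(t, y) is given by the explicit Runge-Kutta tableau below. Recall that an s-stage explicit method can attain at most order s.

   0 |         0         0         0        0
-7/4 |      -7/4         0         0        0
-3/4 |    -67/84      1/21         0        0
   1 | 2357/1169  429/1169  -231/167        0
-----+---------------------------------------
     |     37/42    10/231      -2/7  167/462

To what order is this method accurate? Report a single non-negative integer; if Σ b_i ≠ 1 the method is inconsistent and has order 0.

b = (37/42, 10/231, -2/7, 167/462)
c = (0, -7/4, -3/4, 1)
Ac = (0, 0, -1/12, 66/167)
Σ b_i: 37/42·1 + 10/231·1 + (-2/7)·1 + 167/462·1 = 1 ✓
b·c: 10/231·(-7/4) + (-2/7)·(-3/4) + 167/462·1 = 1/2 ✓
b·c²: 10/231·49/16 + (-2/7)·9/16 + 167/462·1 = 1/3 ✓
b·Ac: (-2/7)·(-1/12) + 167/462·66/167 = 1/6 ✓
b·c³: 10/231·(-343/64) + (-2/7)·(-27/64) + 167/462·1 = 1/4 ✓
b·(c∘Ac): (-2/7)·1/16 + 167/462·66/167 = 1/8 ✓
b·Ac²: (-2/7)·7/48 + 167/462·231/668 = 1/12 ✓
b·A²c: 167/462·77/668 = 1/24 ✓; 4 stages ⇒ order 4.

4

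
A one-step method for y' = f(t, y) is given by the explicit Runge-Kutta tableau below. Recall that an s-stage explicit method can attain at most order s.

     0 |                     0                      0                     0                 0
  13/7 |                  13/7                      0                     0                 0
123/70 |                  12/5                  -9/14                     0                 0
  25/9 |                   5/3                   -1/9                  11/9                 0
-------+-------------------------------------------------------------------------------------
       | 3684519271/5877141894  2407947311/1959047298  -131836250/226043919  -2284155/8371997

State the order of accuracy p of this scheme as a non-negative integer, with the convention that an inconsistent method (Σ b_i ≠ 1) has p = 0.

b = (3684519271/5877141894, 2407947311/1959047298, -131836250/226043919, -2284155/8371997)
c = (0, 13/7, 123/70, 25/9)
Ac = (0, 0, -117/98, 1223/630)
Σ b_i: 3684519271/5877141894·1 + 2407947311/1959047298·1 + (-131836250/226043919)·1 + (-2284155/8371997)·1 = 1 ✓
b·c: 2407947311/1959047298·13/7 + (-131836250/226043919)·123/70 + (-2284155/8371997)·25/9 = 1/2 ✓
b·c²: 2407947311/1959047298·169/49 + (-131836250/226043919)·15129/4900 + (-2284155/8371997)·625/81 = 1/3 ✓
b·Ac: (-131836250/226043919)·(-117/98) + (-2284155/8371997)·1223/630 = 1/6 ✓
b·c³: 2407947311/1959047298·2197/343 + (-131836250/226043919)·1860867/343000 + (-2284155/8371997)·15625/729 = -21626761567/18987689196 ≠ 1/4 ⇒ order 3.
b·(c∘Ac): (-131836250/226043919)·(-14391/6860) + (-2284155/8371997)·6115/1134 = -914572550/3692050677 ≠ 1/8
b·Ac²: (-131836250/226043919)·(-1521/686) + (-2284155/8371997)·149519/44100 = 184912913/502319820 ≠ 1/12
b·A²c: (-2284155/8371997)·(-143/98) = 326634165/820455706 ≠ 1/24

3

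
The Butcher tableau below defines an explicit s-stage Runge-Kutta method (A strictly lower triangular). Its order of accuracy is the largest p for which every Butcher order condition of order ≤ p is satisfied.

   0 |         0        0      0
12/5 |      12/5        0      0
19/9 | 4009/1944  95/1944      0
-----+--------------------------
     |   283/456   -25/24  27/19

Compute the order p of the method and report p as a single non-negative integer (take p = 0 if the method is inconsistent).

b = (283/456, -25/24, 27/19)
c = (0, 12/5, 19/9)
Ac = (0, 0, 19/162)
Σ b_i: 283/456·1 + (-25/24)·1 + 27/19·1 = 1 ✓
b·c: (-25/24)·12/5 + 27/19·19/9 = 1/2 ✓
b·c²: (-25/24)·144/25 + 27/19·361/81 = 1/3 ✓
b·Ac: 27/19·19/162 = 1/6 ✓; 3 stages ⇒ order 3.

3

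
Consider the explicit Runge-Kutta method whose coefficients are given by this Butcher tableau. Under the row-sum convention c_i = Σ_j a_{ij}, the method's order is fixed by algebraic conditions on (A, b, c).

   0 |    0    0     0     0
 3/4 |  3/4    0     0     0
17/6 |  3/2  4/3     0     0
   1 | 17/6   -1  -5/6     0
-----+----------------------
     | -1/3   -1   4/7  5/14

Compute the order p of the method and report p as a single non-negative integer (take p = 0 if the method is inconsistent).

0

b = (-1/3, -1, 4/7, 5/14)
c = (0, 3/4, 17/6, 1)
Ac = (0, 0, 1, -28/9)
Σ b_i: (-1/3)·1 + (-1)·1 + 4/7·1 + 5/14·1 = -17/42 ≠ 1 ⇒ order 0.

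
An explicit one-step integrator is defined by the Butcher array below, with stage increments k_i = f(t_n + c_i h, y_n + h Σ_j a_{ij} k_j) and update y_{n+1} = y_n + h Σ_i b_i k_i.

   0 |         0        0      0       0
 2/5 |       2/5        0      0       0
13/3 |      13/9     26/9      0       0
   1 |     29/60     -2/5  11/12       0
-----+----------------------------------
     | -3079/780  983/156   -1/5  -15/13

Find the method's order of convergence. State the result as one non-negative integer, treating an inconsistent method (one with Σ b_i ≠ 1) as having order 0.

2

b = (-3079/780, 983/156, -1/5, -15/13)
c = (0, 2/5, 13/3, 1)
Ac = (0, 0, 52/45, 3431/900)
Σ b_i: (-3079/780)·1 + 983/156·1 + (-1/5)·1 + (-15/13)·1 = 1 ✓
b·c: 983/156·2/5 + (-1/5)·13/3 + (-15/13)·1 = 1/2 ✓
b·c²: 983/156·4/25 + (-1/5)·169/9 + (-15/13)·1 = -11411/2925 ≠ 1/3 ⇒ order 2.
b·Ac: (-1/5)·52/45 + (-15/13)·3431/900 = -54169/11700 ≠ 1/6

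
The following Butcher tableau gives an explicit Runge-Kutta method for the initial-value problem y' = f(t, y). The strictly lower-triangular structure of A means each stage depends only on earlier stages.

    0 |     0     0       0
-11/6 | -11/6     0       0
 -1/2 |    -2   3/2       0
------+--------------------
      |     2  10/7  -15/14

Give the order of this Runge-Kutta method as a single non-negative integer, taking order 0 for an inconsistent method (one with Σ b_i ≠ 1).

0

b = (2, 10/7, -15/14)
c = (0, -11/6, -1/2)
Ac = (0, 0, -11/4)
Σ b_i: 2·1 + 10/7·1 + (-15/14)·1 = 33/14 ≠ 1 ⇒ order 0.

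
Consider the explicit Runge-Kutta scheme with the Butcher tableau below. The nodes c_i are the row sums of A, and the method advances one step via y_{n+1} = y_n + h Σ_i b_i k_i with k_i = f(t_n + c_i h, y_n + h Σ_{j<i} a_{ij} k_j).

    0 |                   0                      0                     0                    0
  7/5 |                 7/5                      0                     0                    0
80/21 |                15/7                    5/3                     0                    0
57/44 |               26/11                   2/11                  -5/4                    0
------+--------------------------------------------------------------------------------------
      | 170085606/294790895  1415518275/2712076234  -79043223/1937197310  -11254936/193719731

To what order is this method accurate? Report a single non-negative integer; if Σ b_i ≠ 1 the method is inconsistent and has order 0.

3

b = (170085606/294790895, 1415518275/2712076234, -79043223/1937197310, -11254936/193719731)
c = (0, 7/5, 80/21, 57/44)
Ac = (0, 0, 7/3, -5206/1155)
Σ b_i: 170085606/294790895·1 + 1415518275/2712076234·1 + (-79043223/1937197310)·1 + (-11254936/193719731)·1 = 1 ✓
b·c: 1415518275/2712076234·7/5 + (-79043223/1937197310)·80/21 + (-11254936/193719731)·57/44 = 1/2 ✓
b·c²: 1415518275/2712076234·49/25 + (-79043223/1937197310)·6400/441 + (-11254936/193719731)·3249/1936 = 1/3 ✓
b·Ac: (-79043223/1937197310)·7/3 + (-11254936/193719731)·(-5206/1155) = 1/6 ✓
b·c³: 1415518275/2712076234·343/125 + (-79043223/1937197310)·512000/9261 + (-11254936/193719731)·185193/85184 = -20162442649/21224944440 ≠ 1/4 ⇒ order 3.
b·(c∘Ac): (-79043223/1937197310)·80/9 + (-11254936/193719731)·(-49457/8470) = -2962292/126338955 ≠ 1/8
b·Ac²: (-79043223/1937197310)·49/15 + (-11254936/193719731)·(-2156782/121275) = 4775387359/5306236110 ≠ 1/12
b·A²c: (-11254936/193719731)·(-35/12) = 98480690/581159193 ≠ 1/24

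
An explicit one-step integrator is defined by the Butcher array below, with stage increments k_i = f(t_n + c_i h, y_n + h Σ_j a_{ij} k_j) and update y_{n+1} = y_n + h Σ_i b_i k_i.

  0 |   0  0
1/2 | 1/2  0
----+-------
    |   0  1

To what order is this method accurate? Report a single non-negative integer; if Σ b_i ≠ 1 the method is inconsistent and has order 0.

2

b = (0, 1)
c = (0, 1/2)
Σ b_i: 1·1 = 1 ✓
b·c: 1·1/2 = 1/2 ✓; 2 stages ⇒ order 2.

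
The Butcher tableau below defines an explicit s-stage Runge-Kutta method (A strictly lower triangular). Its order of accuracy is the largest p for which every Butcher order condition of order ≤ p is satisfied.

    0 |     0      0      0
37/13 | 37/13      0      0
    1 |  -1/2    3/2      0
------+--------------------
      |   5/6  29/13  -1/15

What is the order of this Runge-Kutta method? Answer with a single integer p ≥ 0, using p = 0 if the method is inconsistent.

0

b = (5/6, 29/13, -1/15)
c = (0, 37/13, 1)
Ac = (0, 0, 111/26)
Σ b_i: 5/6·1 + 29/13·1 + (-1/15)·1 = 1169/390 ≠ 1 ⇒ order 0.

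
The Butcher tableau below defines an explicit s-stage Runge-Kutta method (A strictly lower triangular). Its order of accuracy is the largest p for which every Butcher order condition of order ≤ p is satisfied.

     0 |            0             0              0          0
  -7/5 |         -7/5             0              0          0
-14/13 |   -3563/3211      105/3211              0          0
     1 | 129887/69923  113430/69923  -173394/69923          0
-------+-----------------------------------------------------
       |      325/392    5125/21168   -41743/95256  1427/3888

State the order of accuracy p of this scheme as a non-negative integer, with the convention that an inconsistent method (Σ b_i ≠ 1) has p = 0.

4

b = (325/392, 5125/21168, -41743/95256, 1427/3888)
c = (0, -7/5, -14/13, 1)
Ac = (0, 0, -147/3211, 570/1427)
Σ b_i: 325/392·1 + 5125/21168·1 + (-41743/95256)·1 + 1427/3888·1 = 1 ✓
b·c: 5125/21168·(-7/5) + (-41743/95256)·(-14/13) + 1427/3888·1 = 1/2 ✓
b·c²: 5125/21168·49/25 + (-41743/95256)·196/169 + 1427/3888·1 = 1/3 ✓
b·Ac: (-41743/95256)·(-147/3211) + 1427/3888·570/1427 = 1/6 ✓
b·c³: 5125/21168·(-343/125) + (-41743/95256)·(-2744/2197) + 1427/3888·1 = 1/4 ✓
b·(c∘Ac): (-41743/95256)·2058/41743 + 1427/3888·570/1427 = 1/8 ✓
b·Ac²: (-41743/95256)·1029/16055 + 1427/3888·2166/7135 = 1/12 ✓
b·A²c: 1427/3888·162/1427 = 1/24 ✓; 4 stages ⇒ order 4.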